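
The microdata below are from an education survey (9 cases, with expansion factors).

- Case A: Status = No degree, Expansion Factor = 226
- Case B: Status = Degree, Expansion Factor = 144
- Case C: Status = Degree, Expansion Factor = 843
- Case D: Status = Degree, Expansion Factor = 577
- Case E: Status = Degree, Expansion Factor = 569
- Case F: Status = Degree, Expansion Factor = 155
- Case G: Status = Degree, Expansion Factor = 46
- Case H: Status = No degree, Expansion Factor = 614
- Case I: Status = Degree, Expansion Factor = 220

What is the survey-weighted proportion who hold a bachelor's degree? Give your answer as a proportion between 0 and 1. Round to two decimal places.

0.75

Sum of weights for 'Degree' = 144 + 843 + 577 + 569 + 155 + 46 + 220 = 2554
Total weight = 226 + 144 + 843 + 577 + 569 + 155 + 46 + 614 + 220 = 3394
Weighted proportion = 2554 / 3394 = 0.75250442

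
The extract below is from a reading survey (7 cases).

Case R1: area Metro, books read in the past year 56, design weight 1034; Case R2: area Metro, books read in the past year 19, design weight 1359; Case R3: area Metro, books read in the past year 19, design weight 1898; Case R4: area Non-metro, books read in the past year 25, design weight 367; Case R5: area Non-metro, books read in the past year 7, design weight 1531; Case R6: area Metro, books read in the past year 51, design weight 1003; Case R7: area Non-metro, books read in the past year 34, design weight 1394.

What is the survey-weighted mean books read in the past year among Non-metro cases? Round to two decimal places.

20.44

Non-metro rows: R4, R5, R7
Weighted sum = 25×367 + 7×1531 + 34×1394
  = 67288
Sum of weights = 367 + 1531 + 1394 = 3292
Weighted mean = 67288 / 3292 = 20.439854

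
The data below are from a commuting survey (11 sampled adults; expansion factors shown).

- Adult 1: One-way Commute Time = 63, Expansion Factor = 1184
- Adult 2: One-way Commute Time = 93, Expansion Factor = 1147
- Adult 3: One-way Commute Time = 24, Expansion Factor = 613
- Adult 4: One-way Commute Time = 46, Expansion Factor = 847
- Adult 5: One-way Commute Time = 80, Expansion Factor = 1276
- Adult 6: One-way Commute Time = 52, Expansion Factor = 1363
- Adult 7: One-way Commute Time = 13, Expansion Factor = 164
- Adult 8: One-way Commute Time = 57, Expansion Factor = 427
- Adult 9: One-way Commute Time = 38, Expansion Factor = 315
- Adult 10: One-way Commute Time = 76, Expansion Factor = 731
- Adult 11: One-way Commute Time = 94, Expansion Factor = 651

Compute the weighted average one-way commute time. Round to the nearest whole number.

65

Weighted sum = 63×1184 + 93×1147 + 24×613 + 46×847 + 80×1276 + 52×1363 + 13×164 + 57×427 + 38×315 + 76×731 + 94×651
  = 74592 + 106671 + 14712 + 38962 + 102080 + 70876 + 2132 + 24339 + 11970 + 55556 + 61194 = 563084
Sum of weights = 1184 + 1147 + 613 + 847 + 1276 + 1363 + 164 + 427 + 315 + 731 + 651 = 8718
Weighted mean = 563084 / 8718 = 64.588667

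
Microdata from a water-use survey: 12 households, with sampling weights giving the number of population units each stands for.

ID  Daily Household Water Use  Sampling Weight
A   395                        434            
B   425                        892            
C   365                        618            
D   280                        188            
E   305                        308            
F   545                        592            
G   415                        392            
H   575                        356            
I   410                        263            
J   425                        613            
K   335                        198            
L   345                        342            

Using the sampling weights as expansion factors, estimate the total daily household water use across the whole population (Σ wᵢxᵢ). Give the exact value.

Weighted total = 395×434 + 425×892 + 365×618 + 280×188 + 305×308 + 545×592 + 415×392 + 575×356 + 410×263 + 425×613 + 335×198 + 345×342
  = 171430 + 379100 + 225570 + 52640 + 93940 + 322640 + 162680 + 204700 + 107830 + 260525 + 66330 + 117990 = 2165375

2165375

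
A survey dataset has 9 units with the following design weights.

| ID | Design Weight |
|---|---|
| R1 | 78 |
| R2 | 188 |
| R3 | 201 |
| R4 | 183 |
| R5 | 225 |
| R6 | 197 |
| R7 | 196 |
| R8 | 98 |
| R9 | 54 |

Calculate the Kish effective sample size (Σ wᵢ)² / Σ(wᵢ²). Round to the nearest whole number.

8

Σ wᵢ = 1420
Σ wᵢ² = 6084 + 35344 + 40401 + 33489 + 50625 + 38809 + 38416 + 9604 + 2916 = 255688
n_eff = 1420² / 255688 = 2016400 / 255688 = 7.8861738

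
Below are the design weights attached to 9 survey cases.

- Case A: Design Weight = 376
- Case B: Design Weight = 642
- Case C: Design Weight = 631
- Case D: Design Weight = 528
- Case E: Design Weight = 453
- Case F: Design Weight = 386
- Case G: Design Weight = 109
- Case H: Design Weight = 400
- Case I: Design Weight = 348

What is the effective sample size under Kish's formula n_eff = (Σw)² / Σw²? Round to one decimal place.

Σ wᵢ = 376 + 642 + 631 + 528 + 453 + 386 + 109 + 400 + 348 = 3873
Σ wᵢ² = 141376 + 412164 + 398161 + 278784 + 205209 + 148996 + 11881 + 160000 + 121104 = 1877675
n_eff = 3873² / 1877675 = 15000129 / 1877675 = 7.9886716

8.0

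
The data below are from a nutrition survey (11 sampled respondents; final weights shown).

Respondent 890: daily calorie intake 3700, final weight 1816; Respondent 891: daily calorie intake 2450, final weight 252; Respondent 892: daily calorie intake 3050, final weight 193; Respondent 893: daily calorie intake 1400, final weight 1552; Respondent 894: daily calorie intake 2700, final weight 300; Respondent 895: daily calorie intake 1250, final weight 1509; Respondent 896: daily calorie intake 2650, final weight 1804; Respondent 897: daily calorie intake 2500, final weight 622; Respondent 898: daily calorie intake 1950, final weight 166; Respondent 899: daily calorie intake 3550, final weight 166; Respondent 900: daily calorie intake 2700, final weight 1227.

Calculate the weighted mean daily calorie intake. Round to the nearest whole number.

Weighted sum = 3700×1816 + 2450×252 + 3050×193 + 1400×1552 + 2700×300 + 1250×1509 + 2650×1804 + 2500×622 + 1950×166 + 3550×166 + 2700×1227
  = 6719200 + 617400 + 588650 + 2172800 + 810000 + 1886250 + 4780600 + 1555000 + 323700 + 589300 + 3312900 = 23355800
Sum of weights = 1816 + 252 + 193 + 1552 + 300 + 1509 + 1804 + 622 + 166 + 166 + 1227 = 9607
Weighted mean = 23355800 / 9607 = 2431.1231

2431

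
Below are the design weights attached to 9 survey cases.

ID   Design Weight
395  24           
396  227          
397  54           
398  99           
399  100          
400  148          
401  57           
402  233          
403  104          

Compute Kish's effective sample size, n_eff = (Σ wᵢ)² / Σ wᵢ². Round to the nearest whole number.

Σ wᵢ = 24 + 227 + 54 + 99 + 100 + 148 + 57 + 233 + 104 = 1046
Σ wᵢ² = 576 + 51529 + 2916 + 9801 + 10000 + 21904 + 3249 + 54289 + 10816 = 165080
n_eff = 1046² / 165080 = 1094116 / 165080 = 6.6277926

7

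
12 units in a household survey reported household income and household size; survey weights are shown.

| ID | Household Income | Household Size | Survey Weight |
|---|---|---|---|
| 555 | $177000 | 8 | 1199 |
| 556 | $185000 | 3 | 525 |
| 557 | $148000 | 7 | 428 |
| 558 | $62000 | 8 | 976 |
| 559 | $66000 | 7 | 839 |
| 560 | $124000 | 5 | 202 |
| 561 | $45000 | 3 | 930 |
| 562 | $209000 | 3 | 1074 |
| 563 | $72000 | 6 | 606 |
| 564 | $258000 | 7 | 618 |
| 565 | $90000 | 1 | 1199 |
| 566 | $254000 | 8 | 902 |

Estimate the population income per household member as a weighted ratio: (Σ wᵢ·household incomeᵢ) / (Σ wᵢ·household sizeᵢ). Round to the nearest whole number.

25760

Σ wᵢ·y = 177000×1199 + 185000×525 + 148000×428 + 62000×976 + 66000×839 + 124000×202 + 45000×930 + 209000×1074 + 72000×606 + 258000×618 + 90000×1199 + 254000×902
  = 1320036000
Σ wᵢ·x = 51243
Ratio = 1320036000 / 51243 = 25760.318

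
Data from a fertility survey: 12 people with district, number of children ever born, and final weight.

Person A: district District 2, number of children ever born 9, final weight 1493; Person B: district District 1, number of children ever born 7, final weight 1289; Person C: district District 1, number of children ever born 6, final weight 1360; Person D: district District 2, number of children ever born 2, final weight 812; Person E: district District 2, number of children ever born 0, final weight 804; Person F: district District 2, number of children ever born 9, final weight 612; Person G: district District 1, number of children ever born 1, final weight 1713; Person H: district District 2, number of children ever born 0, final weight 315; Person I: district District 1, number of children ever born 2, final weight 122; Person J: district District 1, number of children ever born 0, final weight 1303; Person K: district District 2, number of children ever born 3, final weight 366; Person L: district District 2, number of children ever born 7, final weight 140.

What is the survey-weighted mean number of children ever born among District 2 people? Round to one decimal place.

5.0

District 2 rows: A, D, E, F, H, K, L
Weighted sum = 9×1493 + 2×812 + 0×804 + 9×612 + 0×315 + 3×366 + 7×140
  = 13437 + 1624 + 0 + 5508 + 0 + 1098 + 980 = 22647
Sum of weights = 4542
Weighted mean = 22647 / 4542 = 4.9861295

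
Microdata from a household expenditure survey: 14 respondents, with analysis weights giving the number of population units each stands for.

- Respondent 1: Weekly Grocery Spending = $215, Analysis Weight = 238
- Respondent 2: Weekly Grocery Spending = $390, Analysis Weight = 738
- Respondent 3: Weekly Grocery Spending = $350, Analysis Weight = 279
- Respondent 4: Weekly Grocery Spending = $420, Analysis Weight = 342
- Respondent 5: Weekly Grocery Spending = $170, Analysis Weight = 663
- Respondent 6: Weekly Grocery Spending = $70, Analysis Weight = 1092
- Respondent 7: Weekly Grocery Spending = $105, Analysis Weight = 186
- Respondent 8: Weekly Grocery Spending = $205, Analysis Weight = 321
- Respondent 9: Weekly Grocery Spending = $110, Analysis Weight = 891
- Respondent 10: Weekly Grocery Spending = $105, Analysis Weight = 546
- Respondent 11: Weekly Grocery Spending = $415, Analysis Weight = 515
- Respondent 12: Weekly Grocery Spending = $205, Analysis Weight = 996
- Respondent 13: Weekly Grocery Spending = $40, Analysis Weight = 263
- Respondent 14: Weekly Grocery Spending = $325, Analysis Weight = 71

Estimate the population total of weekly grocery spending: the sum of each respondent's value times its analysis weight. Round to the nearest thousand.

1462000

Weighted total = 1461605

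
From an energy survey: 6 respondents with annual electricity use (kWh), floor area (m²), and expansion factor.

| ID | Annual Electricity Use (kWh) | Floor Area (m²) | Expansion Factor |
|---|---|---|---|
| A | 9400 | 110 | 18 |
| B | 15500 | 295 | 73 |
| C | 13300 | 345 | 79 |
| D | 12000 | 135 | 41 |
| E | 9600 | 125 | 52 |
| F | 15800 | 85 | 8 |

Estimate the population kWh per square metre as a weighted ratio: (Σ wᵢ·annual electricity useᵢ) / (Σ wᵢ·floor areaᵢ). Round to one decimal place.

Σ wᵢ·y = 9400×18 + 15500×73 + 13300×79 + 12000×41 + 9600×52 + 15800×8
  = 169200 + 1131500 + 1050700 + 492000 + 499200 + 126400 = 3469000
Σ wᵢ·x = 110×18 + 295×73 + 345×79 + 135×41 + 125×52 + 85×8
  = 63485
Ratio = 3469000 / 63485 = 54.642829

54.6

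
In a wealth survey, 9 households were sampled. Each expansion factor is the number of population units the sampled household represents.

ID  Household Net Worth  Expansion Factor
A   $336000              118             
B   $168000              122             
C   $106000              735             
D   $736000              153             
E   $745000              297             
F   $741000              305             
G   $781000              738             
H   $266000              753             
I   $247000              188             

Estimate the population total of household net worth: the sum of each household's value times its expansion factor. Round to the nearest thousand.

Weighted total = 336000×118 + 168000×122 + 106000×735 + 736000×153 + 745000×297 + 741000×305 + 781000×738 + 266000×753 + 247000×188
  = 39648000 + 20496000 + 77910000 + 112608000 + 221265000 + 226005000 + 576378000 + 200298000 + 46436000 = 1521044000

1521044000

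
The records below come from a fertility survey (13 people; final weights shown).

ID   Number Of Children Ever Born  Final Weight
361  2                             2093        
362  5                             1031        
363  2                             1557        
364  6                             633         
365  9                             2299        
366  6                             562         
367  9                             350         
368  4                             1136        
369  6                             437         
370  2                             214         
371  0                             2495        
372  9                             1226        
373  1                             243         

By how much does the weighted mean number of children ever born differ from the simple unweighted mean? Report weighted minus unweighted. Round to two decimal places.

Unweighted sum = 61
Unweighted mean = 61 / 13 = 4.6923077
Weighted sum = 62337
Sum of weights = 14276
Weighted mean = 62337 / 14276 = 4.3665593
Difference (weighted minus unweighted) = -0.32574843

-0.33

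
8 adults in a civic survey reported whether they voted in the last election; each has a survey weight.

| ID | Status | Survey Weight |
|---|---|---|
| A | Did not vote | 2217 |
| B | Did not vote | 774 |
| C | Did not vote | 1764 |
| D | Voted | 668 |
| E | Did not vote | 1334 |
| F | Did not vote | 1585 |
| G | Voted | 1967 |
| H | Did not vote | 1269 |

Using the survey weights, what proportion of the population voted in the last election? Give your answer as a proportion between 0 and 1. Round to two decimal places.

0.23

Sum of weights for 'Voted' = 668 + 1967 = 2635
Total weight = 11578
Weighted proportion = 2635 / 11578 = 0.2275868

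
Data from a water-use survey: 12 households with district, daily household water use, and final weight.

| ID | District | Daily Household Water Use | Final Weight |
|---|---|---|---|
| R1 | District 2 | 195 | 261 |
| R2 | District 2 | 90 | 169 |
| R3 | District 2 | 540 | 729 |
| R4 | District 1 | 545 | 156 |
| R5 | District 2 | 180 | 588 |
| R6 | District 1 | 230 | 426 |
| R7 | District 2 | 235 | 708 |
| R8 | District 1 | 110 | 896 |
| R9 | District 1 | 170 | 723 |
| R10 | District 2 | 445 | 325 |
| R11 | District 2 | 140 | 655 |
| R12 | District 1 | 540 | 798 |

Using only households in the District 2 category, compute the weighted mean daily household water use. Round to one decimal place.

District 2 rows: R1, R2, R3, R5, R7, R10, R11
Weighted sum = 195×261 + 90×169 + 540×729 + 180×588 + 235×708 + 445×325 + 140×655
  = 50895 + 15210 + 393660 + 105840 + 166380 + 144625 + 91700 = 968310
Sum of weights = 261 + 169 + 729 + 588 + 708 + 325 + 655 = 3435
Weighted mean = 968310 / 3435 = 281.8952

281.9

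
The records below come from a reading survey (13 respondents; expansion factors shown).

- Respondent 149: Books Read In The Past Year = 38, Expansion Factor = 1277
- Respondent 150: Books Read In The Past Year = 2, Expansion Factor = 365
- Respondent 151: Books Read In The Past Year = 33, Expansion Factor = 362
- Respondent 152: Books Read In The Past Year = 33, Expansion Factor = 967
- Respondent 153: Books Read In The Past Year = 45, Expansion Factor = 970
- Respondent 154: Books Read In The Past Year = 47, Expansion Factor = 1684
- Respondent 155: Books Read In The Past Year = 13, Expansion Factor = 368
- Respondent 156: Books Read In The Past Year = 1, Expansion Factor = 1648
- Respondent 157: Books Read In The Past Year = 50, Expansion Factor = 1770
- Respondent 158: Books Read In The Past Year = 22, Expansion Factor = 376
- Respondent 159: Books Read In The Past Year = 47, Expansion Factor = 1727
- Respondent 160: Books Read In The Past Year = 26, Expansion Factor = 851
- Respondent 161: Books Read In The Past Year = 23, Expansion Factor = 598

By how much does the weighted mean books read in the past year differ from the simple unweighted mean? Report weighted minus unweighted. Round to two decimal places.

Unweighted sum = 380
Unweighted mean = 380 / 13 = 29.230769
Weighted sum = 436164
Sum of weights = 12963
Weighted mean = 436164 / 12963 = 33.646841
Difference (weighted minus unweighted) = 4.4160718

4.42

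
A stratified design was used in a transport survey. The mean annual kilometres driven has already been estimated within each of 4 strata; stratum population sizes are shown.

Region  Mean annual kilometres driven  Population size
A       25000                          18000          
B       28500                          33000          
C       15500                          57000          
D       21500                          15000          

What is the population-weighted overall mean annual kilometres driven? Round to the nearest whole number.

21110

Σ Nₕ·x̄ₕ = 25000×18000 + 28500×33000 + 15500×57000 + 21500×15000
  = 450000000 + 940500000 + 883500000 + 322500000 = 2596500000
Σ Nₕ = 123000
Overall mean = 2596500000 / 123000 = 21109.756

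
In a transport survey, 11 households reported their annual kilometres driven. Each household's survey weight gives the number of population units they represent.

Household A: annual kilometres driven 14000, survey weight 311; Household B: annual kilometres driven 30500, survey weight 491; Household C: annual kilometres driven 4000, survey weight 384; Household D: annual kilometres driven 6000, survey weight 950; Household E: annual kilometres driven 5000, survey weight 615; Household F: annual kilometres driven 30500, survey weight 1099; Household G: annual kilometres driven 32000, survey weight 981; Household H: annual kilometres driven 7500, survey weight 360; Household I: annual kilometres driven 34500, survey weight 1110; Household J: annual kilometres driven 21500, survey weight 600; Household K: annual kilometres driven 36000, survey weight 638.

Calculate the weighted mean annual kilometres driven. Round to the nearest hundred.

22700

Weighted sum = 14000×311 + 30500×491 + 4000×384 + 6000×950 + 5000×615 + 30500×1099 + 32000×981 + 7500×360 + 34500×1110 + 21500×600 + 36000×638
  = 4354000 + 14975500 + 1536000 + 5700000 + 3075000 + 33519500 + 31392000 + 2700000 + 38295000 + 12900000 + 22968000 = 171415000
Sum of weights = 311 + 491 + 384 + 950 + 615 + 1099 + 981 + 360 + 1110 + 600 + 638 = 7539
Weighted mean = 171415000 / 7539 = 22737.1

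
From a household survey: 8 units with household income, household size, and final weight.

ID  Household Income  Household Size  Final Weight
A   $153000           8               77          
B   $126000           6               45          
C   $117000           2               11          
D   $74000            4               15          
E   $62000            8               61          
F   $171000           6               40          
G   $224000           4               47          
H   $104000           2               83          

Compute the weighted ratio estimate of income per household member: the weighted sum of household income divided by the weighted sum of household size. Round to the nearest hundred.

Σ wᵢ·y = 49630000
Σ wᵢ·x = 8×77 + 6×45 + 2×11 + 4×15 + 8×61 + 6×40 + 4×47 + 2×83
  = 616 + 270 + 22 + 60 + 488 + 240 + 188 + 166 = 2050
Ratio = 49630000 / 2050 = 24209.756

24200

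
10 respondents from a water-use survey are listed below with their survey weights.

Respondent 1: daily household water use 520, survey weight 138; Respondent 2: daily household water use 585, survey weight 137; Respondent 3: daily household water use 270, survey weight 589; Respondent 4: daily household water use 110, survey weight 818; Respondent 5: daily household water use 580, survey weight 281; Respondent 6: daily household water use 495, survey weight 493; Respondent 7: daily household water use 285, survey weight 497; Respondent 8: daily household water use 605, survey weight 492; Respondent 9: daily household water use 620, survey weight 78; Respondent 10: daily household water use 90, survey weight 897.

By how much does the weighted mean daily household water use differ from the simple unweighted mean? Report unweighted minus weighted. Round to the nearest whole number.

105

Unweighted sum = 520 + 585 + 270 + 110 + 580 + 495 + 285 + 605 + 620 + 90 = 4160
Unweighted mean = 4160 / 10 = 416
Weighted sum = 520×138 + 585×137 + 270×589 + 110×818 + 580×281 + 495×493 + 285×497 + 605×492 + 620×78 + 90×897
  = 71760 + 80145 + 159030 + 89980 + 162980 + 244035 + 141645 + 297660 + 48360 + 80730 = 1376325
Sum of weights = 138 + 137 + 589 + 818 + 281 + 493 + 497 + 492 + 78 + 897 = 4420
Weighted mean = 1376325 / 4420 = 311.38575
Difference (unweighted minus weighted) = 104.61425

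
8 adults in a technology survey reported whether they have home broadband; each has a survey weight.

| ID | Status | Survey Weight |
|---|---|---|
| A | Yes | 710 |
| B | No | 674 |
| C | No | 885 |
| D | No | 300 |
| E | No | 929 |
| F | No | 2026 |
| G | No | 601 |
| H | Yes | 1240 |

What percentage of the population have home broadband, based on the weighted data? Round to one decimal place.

26.5

Sum of weights for 'Yes' = 710 + 1240 = 1950
Total weight = 7365
Weighted proportion = 1950 / 7365 = 0.26476578 → 26.476578%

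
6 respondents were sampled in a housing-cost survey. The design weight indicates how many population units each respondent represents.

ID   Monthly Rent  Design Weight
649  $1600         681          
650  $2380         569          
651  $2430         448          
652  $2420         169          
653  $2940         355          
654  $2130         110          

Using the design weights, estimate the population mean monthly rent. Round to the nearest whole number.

Weighted sum = 1600×681 + 2380×569 + 2430×448 + 2420×169 + 2940×355 + 2130×110
  = 1089600 + 1354220 + 1088640 + 408980 + 1043700 + 234300 = 5219440
Sum of weights = 681 + 569 + 448 + 169 + 355 + 110 = 2332
Weighted mean = 5219440 / 2332 = 2238.1818

2238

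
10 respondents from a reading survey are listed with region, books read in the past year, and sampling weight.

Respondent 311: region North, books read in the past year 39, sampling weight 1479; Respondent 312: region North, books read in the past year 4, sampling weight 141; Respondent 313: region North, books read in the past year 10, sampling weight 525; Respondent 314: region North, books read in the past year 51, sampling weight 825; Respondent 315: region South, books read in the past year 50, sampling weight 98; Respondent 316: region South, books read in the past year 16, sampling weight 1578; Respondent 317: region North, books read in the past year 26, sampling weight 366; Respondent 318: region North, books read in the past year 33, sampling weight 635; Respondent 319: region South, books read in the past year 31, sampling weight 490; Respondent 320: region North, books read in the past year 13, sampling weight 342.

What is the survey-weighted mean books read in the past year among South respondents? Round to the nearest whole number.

21

South rows: 315, 316, 319
Weighted sum = 50×98 + 16×1578 + 31×490
  = 4900 + 25248 + 15190 = 45338
Sum of weights = 98 + 1578 + 490 = 2166
Weighted mean = 45338 / 2166 = 20.931671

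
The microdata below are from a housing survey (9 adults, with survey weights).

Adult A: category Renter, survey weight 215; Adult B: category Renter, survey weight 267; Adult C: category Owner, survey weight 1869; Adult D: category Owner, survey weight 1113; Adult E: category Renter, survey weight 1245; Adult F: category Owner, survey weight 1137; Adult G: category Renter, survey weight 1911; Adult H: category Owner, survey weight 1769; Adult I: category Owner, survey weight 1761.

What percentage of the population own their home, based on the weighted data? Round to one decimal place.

Sum of weights for 'Owner' = 1869 + 1113 + 1137 + 1769 + 1761 = 7649
Total weight = 215 + 267 + 1869 + 1113 + 1245 + 1137 + 1911 + 1769 + 1761 = 11287
Weighted proportion = 7649 / 11287 = 0.67768229 → 67.768229%

67.8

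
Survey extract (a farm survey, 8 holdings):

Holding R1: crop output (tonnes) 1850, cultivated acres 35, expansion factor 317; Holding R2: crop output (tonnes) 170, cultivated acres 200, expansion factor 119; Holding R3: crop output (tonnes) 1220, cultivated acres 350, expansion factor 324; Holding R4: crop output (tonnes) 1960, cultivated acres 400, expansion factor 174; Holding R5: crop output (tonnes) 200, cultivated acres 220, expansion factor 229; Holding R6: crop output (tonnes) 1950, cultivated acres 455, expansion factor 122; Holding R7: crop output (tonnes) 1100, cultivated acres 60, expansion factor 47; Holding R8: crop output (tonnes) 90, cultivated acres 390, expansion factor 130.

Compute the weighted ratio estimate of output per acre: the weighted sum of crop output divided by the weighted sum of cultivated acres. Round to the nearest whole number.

4

Σ wᵢ·y = 1850×317 + 170×119 + 1220×324 + 1960×174 + 200×229 + 1950×122 + 1100×47 + 90×130
  = 586450 + 20230 + 395280 + 341040 + 45800 + 237900 + 51700 + 11700 = 1690100
Σ wᵢ·x = 35×317 + 200×119 + 350×324 + 400×174 + 220×229 + 455×122 + 60×47 + 390×130
  = 11095 + 23800 + 113400 + 69600 + 50380 + 55510 + 2820 + 50700 = 377305
Ratio = 1690100 / 377305 = 4.4794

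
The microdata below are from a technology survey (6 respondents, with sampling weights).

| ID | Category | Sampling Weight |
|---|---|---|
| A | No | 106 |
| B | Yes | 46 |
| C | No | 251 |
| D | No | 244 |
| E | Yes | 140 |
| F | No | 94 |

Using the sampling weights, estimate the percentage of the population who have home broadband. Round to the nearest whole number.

21

Sum of weights for 'Yes' = 46 + 140 = 186
Total weight = 106 + 46 + 251 + 244 + 140 + 94 = 881
Weighted proportion = 186 / 881 = 0.21112372 → 21.112372%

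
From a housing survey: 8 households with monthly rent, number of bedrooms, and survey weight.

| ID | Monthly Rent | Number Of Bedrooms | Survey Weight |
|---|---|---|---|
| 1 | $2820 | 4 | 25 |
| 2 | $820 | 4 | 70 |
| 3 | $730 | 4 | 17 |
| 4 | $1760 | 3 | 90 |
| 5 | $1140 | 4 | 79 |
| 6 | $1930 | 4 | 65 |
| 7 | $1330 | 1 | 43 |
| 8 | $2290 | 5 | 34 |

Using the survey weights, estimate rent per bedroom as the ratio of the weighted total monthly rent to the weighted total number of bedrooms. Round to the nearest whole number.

Σ wᵢ·y = 2820×25 + 820×70 + 730×17 + 1760×90 + 1140×79 + 1930×65 + 1330×43 + 2290×34
  = 70500 + 57400 + 12410 + 158400 + 90060 + 125450 + 57190 + 77860 = 649270
Σ wᵢ·x = 4×25 + 4×70 + 4×17 + 3×90 + 4×79 + 4×65 + 1×43 + 5×34
  = 100 + 280 + 68 + 270 + 316 + 260 + 43 + 170 = 1507
Ratio = 649270 / 1507 = 430.8361

431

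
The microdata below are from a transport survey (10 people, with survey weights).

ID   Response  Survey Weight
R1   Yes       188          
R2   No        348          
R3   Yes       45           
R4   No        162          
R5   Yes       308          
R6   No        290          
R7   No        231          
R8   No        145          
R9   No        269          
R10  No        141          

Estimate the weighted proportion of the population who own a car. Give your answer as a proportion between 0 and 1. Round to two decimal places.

0.25

Sum of weights for 'Yes' = 188 + 45 + 308 = 541
Total weight = 188 + 348 + 45 + 162 + 308 + 290 + 231 + 145 + 269 + 141 = 2127
Weighted proportion = 541 / 2127 = 0.25434885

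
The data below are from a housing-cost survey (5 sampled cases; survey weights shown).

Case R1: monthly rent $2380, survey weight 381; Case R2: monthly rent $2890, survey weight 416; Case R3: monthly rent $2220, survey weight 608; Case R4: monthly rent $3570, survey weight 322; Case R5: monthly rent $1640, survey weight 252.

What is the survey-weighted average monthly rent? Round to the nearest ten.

2540

Weighted sum = 2380×381 + 2890×416 + 2220×608 + 3570×322 + 1640×252
  = 906780 + 1202240 + 1349760 + 1149540 + 413280 = 5021600
Sum of weights = 381 + 416 + 608 + 322 + 252 = 1979
Weighted mean = 5021600 / 1979 = 2537.4432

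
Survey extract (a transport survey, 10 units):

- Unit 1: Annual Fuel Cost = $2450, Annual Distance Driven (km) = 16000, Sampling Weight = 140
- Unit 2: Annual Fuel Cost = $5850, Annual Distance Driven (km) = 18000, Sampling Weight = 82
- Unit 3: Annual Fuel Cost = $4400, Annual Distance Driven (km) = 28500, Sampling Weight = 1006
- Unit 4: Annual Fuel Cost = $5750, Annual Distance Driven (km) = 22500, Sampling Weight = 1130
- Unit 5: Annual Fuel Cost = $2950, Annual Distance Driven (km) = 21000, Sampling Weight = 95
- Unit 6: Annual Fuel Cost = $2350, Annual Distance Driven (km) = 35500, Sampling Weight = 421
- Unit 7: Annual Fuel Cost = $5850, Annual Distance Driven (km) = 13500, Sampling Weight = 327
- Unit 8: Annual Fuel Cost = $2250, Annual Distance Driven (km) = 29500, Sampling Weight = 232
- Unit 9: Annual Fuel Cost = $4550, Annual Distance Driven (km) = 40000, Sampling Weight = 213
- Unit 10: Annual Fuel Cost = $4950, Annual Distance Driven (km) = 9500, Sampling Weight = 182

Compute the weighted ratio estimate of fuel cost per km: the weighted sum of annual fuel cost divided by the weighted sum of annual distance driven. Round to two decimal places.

Σ wᵢ·y = 2450×140 + 5850×82 + 4400×1006 + 5750×1130 + 2950×95 + 2350×421 + 5850×327 + 2250×232 + 4550×213 + 4950×182
  = 17321200
Σ wᵢ·x = 16000×140 + 18000×82 + 28500×1006 + 22500×1130 + 21000×95 + 35500×421 + 13500×327 + 29500×232 + 40000×213 + 9500×182
  = 96260000
Ratio = 17321200 / 96260000 = 0.17994182

0.18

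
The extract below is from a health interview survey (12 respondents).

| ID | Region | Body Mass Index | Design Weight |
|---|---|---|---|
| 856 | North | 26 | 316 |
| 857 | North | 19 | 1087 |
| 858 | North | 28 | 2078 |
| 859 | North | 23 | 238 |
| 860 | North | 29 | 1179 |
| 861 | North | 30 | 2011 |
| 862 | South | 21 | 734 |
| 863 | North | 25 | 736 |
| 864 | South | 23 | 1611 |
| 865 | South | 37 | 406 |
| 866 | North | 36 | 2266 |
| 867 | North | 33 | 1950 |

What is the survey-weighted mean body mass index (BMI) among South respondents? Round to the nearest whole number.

25

South rows: 862, 864, 865
Weighted sum = 21×734 + 23×1611 + 37×406
  = 67489
Sum of weights = 734 + 1611 + 406 = 2751
Weighted mean = 67489 / 2751 = 24.532534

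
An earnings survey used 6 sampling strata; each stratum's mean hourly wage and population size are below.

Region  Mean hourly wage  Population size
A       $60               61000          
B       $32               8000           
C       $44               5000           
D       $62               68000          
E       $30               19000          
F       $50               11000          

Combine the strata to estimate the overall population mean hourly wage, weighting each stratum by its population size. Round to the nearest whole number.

55

Σ Nₕ·x̄ₕ = 60×61000 + 32×8000 + 44×5000 + 62×68000 + 30×19000 + 50×11000
  = 3660000 + 256000 + 220000 + 4216000 + 570000 + 550000 = 9472000
Σ Nₕ = 61000 + 8000 + 5000 + 68000 + 19000 + 11000 = 172000
Overall mean = 9472000 / 172000 = 55.069767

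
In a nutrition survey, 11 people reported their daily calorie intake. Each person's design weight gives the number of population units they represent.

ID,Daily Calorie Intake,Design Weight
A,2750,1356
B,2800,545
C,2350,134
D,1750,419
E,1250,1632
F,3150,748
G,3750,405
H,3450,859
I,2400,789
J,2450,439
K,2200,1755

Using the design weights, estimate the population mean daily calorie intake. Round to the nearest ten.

Weighted sum = 22011800
Sum of weights = 1356 + 545 + 134 + 419 + 1632 + 748 + 405 + 859 + 789 + 439 + 1755 = 9081
Weighted mean = 22011800 / 9081 = 2423.9401

2420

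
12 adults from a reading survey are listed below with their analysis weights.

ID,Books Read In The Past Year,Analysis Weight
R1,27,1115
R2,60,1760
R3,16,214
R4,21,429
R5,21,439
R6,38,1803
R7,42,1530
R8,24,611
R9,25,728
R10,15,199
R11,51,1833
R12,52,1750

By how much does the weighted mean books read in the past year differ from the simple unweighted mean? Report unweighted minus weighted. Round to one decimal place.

-8.5

Unweighted sum = 27 + 60 + 16 + 21 + 21 + 38 + 42 + 24 + 25 + 15 + 51 + 52 = 392
Unweighted mean = 392 / 12 = 32.666667
Weighted sum = 27×1115 + 60×1760 + 16×214 + 21×429 + 21×439 + 38×1803 + 42×1530 + 24×611 + 25×728 + 15×199 + 51×1833 + 52×1750
  = 30105 + 105600 + 3424 + 9009 + 9219 + 68514 + 64260 + 14664 + 18200 + 2985 + 93483 + 91000 = 510463
Sum of weights = 1115 + 1760 + 214 + 429 + 439 + 1803 + 1530 + 611 + 728 + 199 + 1833 + 1750 = 12411
Weighted mean = 510463 / 12411 = 41.129885
Difference (unweighted minus weighted) = -8.4632181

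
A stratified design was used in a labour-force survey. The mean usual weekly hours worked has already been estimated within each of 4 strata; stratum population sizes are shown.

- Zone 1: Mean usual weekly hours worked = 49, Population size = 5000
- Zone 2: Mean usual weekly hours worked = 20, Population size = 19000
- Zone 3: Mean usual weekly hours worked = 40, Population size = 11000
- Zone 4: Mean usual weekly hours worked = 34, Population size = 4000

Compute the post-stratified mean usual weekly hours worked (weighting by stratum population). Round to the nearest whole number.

31

Σ Nₕ·x̄ₕ = 49×5000 + 20×19000 + 40×11000 + 34×4000
  = 245000 + 380000 + 440000 + 136000 = 1201000
Σ Nₕ = 5000 + 19000 + 11000 + 4000 = 39000
Overall mean = 1201000 / 39000 = 30.794872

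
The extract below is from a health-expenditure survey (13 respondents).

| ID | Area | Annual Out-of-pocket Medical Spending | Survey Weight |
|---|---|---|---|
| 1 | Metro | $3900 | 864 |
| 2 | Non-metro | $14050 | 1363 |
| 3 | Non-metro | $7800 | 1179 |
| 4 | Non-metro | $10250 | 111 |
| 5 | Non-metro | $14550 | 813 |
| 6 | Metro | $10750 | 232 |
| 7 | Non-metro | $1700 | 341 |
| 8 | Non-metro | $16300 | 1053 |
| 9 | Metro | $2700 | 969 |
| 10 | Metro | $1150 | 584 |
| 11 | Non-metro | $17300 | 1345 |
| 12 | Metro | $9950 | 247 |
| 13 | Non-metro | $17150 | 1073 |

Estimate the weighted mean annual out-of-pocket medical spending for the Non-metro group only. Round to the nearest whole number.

13840

Non-metro rows: 2, 3, 4, 5, 7, 8, 11, 13
Weighted sum = 14050×1363 + 7800×1179 + 10250×111 + 14550×813 + 1700×341 + 16300×1053 + 17300×1345 + 17150×1073
  = 19150150 + 9196200 + 1137750 + 11829150 + 579700 + 17163900 + 23268500 + 18401950 = 100727300
Sum of weights = 1363 + 1179 + 111 + 813 + 341 + 1053 + 1345 + 1073 = 7278
Weighted mean = 100727300 / 7278 = 13839.97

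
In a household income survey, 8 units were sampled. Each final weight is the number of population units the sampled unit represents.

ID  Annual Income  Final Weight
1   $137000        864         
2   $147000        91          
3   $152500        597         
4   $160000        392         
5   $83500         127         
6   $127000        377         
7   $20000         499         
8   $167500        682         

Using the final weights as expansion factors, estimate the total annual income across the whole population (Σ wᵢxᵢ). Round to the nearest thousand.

Weighted total = 137000×864 + 147000×91 + 152500×597 + 160000×392 + 83500×127 + 127000×377 + 20000×499 + 167500×682
  = 118368000 + 13377000 + 91042500 + 62720000 + 10604500 + 47879000 + 9980000 + 114235000 = 468206000

468206000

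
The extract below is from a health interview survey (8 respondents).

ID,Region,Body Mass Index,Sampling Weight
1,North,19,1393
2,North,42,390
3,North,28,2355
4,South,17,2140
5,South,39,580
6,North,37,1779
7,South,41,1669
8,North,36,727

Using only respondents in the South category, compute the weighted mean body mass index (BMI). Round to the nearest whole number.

29

South rows: 4, 5, 7
Weighted sum = 17×2140 + 39×580 + 41×1669
  = 36380 + 22620 + 68429 = 127429
Sum of weights = 2140 + 580 + 1669 = 4389
Weighted mean = 127429 / 4389 = 29.033721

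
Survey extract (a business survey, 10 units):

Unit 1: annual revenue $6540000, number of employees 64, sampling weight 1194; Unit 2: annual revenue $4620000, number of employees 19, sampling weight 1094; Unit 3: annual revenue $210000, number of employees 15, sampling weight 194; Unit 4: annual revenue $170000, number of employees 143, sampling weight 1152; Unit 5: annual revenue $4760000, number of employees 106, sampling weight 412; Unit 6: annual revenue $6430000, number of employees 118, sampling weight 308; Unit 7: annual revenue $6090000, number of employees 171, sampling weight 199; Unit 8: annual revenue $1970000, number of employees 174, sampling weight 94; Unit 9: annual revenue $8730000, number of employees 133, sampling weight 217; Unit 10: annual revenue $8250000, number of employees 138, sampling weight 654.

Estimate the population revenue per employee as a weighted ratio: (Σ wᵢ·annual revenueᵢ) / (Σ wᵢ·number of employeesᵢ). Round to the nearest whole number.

Σ wᵢ·y = 6540000×1194 + 4620000×1094 + 210000×194 + 170000×1152 + 4760000×412 + 6430000×308 + 6090000×199 + 1970000×94 + 8730000×217 + 8250000×654
  = 25728180000
Σ wᵢ·x = 64×1194 + 19×1094 + 15×194 + 143×1152 + 106×412 + 118×308 + 171×199 + 174×94 + 133×217 + 138×654
  = 76416 + 20786 + 2910 + 164736 + 43672 + 36344 + 34029 + 16356 + 28861 + 90252 = 514362
Ratio = 25728180000 / 514362 = 50019.597

50020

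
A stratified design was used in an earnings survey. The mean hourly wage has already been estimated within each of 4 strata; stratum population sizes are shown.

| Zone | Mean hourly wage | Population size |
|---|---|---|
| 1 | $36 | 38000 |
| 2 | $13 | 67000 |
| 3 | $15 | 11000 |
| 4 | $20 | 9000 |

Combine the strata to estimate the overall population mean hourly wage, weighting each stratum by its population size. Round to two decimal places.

Σ Nₕ·x̄ₕ = 36×38000 + 13×67000 + 15×11000 + 20×9000
  = 1368000 + 871000 + 165000 + 180000 = 2584000
Σ Nₕ = 38000 + 67000 + 11000 + 9000 = 125000
Overall mean = 2584000 / 125000 = 20.672

20.67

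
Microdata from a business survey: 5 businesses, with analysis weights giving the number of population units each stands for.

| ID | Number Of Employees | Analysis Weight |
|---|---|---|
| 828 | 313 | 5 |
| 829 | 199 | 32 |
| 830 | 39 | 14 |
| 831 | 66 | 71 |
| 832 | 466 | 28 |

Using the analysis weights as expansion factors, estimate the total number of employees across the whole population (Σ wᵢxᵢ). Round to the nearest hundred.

Weighted total = 313×5 + 199×32 + 39×14 + 66×71 + 466×28
  = 1565 + 6368 + 546 + 4686 + 13048 = 26213

26200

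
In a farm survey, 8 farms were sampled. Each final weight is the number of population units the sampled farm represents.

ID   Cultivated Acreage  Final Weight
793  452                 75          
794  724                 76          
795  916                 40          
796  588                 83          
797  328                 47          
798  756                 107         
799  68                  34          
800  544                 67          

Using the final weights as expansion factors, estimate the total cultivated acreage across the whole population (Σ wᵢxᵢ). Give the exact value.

309436

Weighted total = 452×75 + 724×76 + 916×40 + 588×83 + 328×47 + 756×107 + 68×34 + 544×67
  = 33900 + 55024 + 36640 + 48804 + 15416 + 80892 + 2312 + 36448 = 309436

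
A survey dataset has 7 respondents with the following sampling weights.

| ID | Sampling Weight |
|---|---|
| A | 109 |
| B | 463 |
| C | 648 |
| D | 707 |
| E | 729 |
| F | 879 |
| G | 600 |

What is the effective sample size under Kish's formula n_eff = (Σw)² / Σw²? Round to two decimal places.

Σ wᵢ = 4135
Σ wᵢ² = 11881 + 214369 + 419904 + 499849 + 531441 + 772641 + 360000 = 2810085
n_eff = 4135² / 2810085 = 17098225 / 2810085 = 6.0845935

6.08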